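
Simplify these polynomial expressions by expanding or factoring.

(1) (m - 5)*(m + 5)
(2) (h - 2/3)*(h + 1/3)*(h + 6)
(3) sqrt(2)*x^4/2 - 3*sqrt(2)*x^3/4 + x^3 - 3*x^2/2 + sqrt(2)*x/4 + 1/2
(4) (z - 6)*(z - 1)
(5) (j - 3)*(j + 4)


(1) = m^2 - 25
(2) = h^3 + 17*h^2/3 - 20*h/9 - 4/3
(3) = (x - 1)^2*(x + 1/2)*(sqrt(2)*x/2 + 1)
(4) = z^2 - 7*z + 6
(5) = j^2 + j - 12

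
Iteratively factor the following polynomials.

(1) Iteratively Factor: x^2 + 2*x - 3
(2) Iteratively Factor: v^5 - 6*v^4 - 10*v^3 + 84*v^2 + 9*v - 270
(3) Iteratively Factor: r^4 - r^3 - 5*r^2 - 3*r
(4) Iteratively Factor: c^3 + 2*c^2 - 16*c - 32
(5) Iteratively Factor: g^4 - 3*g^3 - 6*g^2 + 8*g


(1) = (x - 1)*(x + 3)
(2) = (v - 3)*(v^4 - 3*v^3 - 19*v^2 + 27*v + 90) = (v - 3)*(v + 2)*(v^3 - 5*v^2 - 9*v + 45) = (v - 3)^2*(v + 2)*(v^2 - 2*v - 15) = (v - 3)^2*(v + 2)*(v + 3)*(v - 5)
(3) = (r + 1)*(r^3 - 2*r^2 - 3*r) = (r + 1)^2*(r^2 - 3*r) = r*(r + 1)^2*(r - 3)
(4) = (c + 4)*(c^2 - 2*c - 8) = (c - 4)*(c + 4)*(c + 2)
(5) = (g - 1)*(g^3 - 2*g^2 - 8*g) = g*(g - 1)*(g^2 - 2*g - 8) = g*(g - 4)*(g - 1)*(g + 2)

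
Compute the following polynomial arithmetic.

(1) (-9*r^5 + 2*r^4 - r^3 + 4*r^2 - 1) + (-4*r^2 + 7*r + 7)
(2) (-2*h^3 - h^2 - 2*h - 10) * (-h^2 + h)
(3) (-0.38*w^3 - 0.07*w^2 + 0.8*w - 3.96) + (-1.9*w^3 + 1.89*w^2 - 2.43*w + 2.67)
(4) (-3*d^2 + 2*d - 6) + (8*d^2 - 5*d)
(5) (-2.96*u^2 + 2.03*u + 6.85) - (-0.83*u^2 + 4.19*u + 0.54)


(1) = -9*r^5 + 2*r^4 - r^3 + 7*r + 6
(2) = 2*h^5 - h^4 + h^3 + 8*h^2 - 10*h
(3) = -2.28*w^3 + 1.82*w^2 - 1.63*w - 1.29
(4) = 5*d^2 - 3*d - 6
(5) = -2.13*u^2 - 2.16*u + 6.31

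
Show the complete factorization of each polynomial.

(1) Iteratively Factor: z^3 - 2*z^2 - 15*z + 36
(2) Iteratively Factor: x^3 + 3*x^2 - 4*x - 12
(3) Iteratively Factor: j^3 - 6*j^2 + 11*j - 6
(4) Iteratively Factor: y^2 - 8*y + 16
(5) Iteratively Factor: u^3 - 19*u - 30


(1) = (z - 3)*(z^2 + z - 12) = (z - 3)*(z + 4)*(z - 3)
(2) = (x - 2)*(x^2 + 5*x + 6) = (x - 2)*(x + 2)*(x + 3)
(3) = (j - 2)*(j^2 - 4*j + 3) = (j - 2)*(j - 1)*(j - 3)
(4) = (y - 4)*(y - 4)
(5) = (u + 3)*(u^2 - 3*u - 10) = (u - 5)*(u + 3)*(u + 2)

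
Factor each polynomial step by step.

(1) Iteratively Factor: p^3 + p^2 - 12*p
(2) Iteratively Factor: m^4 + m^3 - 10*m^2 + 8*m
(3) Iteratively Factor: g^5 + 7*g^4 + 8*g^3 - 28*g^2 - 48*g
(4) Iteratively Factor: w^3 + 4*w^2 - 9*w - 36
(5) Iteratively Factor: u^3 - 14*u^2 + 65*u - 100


(1) = (p)*(p^2 + p - 12) = p*(p + 4)*(p - 3)
(2) = (m - 1)*(m^3 + 2*m^2 - 8*m) = (m - 1)*(m + 4)*(m^2 - 2*m) = (m - 2)*(m - 1)*(m + 4)*(m)
(3) = (g)*(g^4 + 7*g^3 + 8*g^2 - 28*g - 48) = g*(g - 2)*(g^3 + 9*g^2 + 26*g + 24) = g*(g - 2)*(g + 4)*(g^2 + 5*g + 6) = g*(g - 2)*(g + 2)*(g + 4)*(g + 3)
(4) = (w + 4)*(w^2 - 9) = (w - 3)*(w + 4)*(w + 3)
(5) = (u - 5)*(u^2 - 9*u + 20) = (u - 5)*(u - 4)*(u - 5)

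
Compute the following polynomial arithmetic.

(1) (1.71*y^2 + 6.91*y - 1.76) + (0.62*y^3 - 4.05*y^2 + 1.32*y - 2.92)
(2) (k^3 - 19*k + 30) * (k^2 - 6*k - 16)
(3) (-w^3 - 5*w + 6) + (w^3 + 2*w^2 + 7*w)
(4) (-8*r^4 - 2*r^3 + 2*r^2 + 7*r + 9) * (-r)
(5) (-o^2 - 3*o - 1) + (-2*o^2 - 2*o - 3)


(1) = 0.62*y^3 - 2.34*y^2 + 8.23*y - 4.68
(2) = k^5 - 6*k^4 - 35*k^3 + 144*k^2 + 124*k - 480
(3) = 2*w^2 + 2*w + 6
(4) = 8*r^5 + 2*r^4 - 2*r^3 - 7*r^2 - 9*r
(5) = -3*o^2 - 5*o - 4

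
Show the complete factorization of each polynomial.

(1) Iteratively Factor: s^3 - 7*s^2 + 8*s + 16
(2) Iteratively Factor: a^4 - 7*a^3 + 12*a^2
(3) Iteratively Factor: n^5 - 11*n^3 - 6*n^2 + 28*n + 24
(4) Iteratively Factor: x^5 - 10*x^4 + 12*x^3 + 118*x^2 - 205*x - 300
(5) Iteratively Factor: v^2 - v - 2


(1) = (s - 4)*(s^2 - 3*s - 4) = (s - 4)^2*(s + 1)
(2) = (a)*(a^3 - 7*a^2 + 12*a) = a*(a - 3)*(a^2 - 4*a) = a*(a - 4)*(a - 3)*(a)
(3) = (n + 2)*(n^4 - 2*n^3 - 7*n^2 + 8*n + 12) = (n + 1)*(n + 2)*(n^3 - 3*n^2 - 4*n + 12) = (n - 2)*(n + 1)*(n + 2)*(n^2 - n - 6) = (n - 2)*(n + 1)*(n + 2)^2*(n - 3)
(4) = (x + 3)*(x^4 - 13*x^3 + 51*x^2 - 35*x - 100) = (x - 5)*(x + 3)*(x^3 - 8*x^2 + 11*x + 20) = (x - 5)*(x - 4)*(x + 3)*(x^2 - 4*x - 5) = (x - 5)^2*(x - 4)*(x + 3)*(x + 1)
(5) = (v + 1)*(v - 2)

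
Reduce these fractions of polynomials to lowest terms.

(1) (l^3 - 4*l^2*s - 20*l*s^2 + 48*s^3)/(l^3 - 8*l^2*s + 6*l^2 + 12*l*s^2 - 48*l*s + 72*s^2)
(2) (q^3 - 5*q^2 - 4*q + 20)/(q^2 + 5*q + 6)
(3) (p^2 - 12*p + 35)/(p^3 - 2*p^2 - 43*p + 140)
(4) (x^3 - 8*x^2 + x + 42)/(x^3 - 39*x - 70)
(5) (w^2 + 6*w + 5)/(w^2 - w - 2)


(1) = (l + 4*s)/(l + 6)
(2) = (q^2 - 7*q + 10)/(q + 3)
(3) = (p - 7)/(p^2 + 3*p - 28)
(4) = (x - 3)/(x + 5)
(5) = (w + 5)/(w - 2)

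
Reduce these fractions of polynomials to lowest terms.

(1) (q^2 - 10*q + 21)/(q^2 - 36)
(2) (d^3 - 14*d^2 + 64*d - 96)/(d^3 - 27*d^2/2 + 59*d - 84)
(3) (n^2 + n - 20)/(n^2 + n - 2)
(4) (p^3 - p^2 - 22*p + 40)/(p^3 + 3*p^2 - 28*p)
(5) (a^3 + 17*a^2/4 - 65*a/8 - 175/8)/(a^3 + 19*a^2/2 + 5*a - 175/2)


(1) = (q^2 - 10*q + 21)/(q^2 - 36)
(2) = (2*d - 8)/(2*d - 7)
(3) = (n^2 + n - 20)/(n^2 + n - 2)
(4) = (p^2 + 3*p - 10)/(p^2 + 7*p)
(5) = (4*a + 7)/(4*a + 28)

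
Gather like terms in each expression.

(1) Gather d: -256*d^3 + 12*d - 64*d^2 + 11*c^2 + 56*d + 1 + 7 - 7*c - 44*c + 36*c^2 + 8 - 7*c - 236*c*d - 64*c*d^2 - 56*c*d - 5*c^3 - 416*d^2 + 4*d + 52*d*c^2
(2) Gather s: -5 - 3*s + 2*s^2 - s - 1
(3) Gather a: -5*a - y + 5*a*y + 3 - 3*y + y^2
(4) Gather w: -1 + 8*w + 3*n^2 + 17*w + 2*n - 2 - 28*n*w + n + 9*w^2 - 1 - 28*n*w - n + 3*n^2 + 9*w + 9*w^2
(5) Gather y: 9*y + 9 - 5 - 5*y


(1) = -5*c^3 + 47*c^2 - 58*c - 256*d^3 + d^2*(-64*c - 480) + d*(52*c^2 - 292*c + 72) + 16
(2) = 2*s^2 - 4*s - 6
(3) = a*(5*y - 5) + y^2 - 4*y + 3
(4) = 6*n^2 + 2*n + 18*w^2 + w*(34 - 56*n) - 4
(5) = 4*y + 4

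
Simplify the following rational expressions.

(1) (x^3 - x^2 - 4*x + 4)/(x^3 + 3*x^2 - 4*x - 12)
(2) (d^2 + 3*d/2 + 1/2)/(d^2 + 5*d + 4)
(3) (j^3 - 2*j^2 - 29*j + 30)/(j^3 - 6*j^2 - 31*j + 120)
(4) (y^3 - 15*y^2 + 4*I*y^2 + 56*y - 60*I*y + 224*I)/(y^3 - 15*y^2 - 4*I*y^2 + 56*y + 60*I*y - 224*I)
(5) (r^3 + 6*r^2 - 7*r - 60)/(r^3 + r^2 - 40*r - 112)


(1) = (x - 1)/(x + 3)
(2) = (2*d + 1)/(2*d + 8)
(3) = (j^2 - 7*j + 6)/(j^2 - 11*j + 24)
(4) = (y + 4*I)/(y - 4*I)
(5) = (r^2 + 2*r - 15)/(r^2 - 3*r - 28)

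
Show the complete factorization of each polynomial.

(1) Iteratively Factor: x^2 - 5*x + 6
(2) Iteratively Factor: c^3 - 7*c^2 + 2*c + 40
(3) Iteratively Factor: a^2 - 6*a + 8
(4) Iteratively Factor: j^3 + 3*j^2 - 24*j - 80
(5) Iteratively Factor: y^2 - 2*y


(1) = (x - 2)*(x - 3)
(2) = (c + 2)*(c^2 - 9*c + 20) = (c - 4)*(c + 2)*(c - 5)
(3) = (a - 2)*(a - 4)
(4) = (j - 5)*(j^2 + 8*j + 16) = (j - 5)*(j + 4)*(j + 4)
(5) = (y)*(y - 2)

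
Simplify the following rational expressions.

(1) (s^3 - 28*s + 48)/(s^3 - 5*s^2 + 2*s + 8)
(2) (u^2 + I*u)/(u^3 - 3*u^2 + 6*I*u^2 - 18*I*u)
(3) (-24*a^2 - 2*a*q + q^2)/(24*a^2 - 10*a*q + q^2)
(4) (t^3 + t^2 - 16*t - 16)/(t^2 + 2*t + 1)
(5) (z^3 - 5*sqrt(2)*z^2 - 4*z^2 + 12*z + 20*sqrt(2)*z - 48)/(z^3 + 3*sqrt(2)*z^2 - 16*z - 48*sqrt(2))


(1) = (s + 6)/(s + 1)
(2) = (u + I)/(u^2 + u*(-3 + 6*I) - 18*I)
(3) = (4*a + q)/(-4*a + q)
(4) = (t^2 - 16)/(t + 1)
(5) = (z^2 - 5*sqrt(2)*z + 12)/(z^2 + z*(4 + 3*sqrt(2)) + 12*sqrt(2))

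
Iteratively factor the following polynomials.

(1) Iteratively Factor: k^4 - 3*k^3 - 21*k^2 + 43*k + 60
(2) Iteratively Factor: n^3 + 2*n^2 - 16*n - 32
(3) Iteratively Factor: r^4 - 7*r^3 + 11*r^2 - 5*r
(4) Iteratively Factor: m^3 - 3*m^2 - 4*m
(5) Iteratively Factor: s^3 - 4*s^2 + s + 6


(1) = (k - 3)*(k^3 - 21*k - 20) = (k - 5)*(k - 3)*(k^2 + 5*k + 4) = (k - 5)*(k - 3)*(k + 4)*(k + 1)
(2) = (n + 2)*(n^2 - 16) = (n + 2)*(n + 4)*(n - 4)
(3) = (r - 5)*(r^3 - 2*r^2 + r) = (r - 5)*(r - 1)*(r^2 - r) = (r - 5)*(r - 1)^2*(r)
(4) = (m)*(m^2 - 3*m - 4) = m*(m + 1)*(m - 4)
(5) = (s - 2)*(s^2 - 2*s - 3) = (s - 2)*(s + 1)*(s - 3)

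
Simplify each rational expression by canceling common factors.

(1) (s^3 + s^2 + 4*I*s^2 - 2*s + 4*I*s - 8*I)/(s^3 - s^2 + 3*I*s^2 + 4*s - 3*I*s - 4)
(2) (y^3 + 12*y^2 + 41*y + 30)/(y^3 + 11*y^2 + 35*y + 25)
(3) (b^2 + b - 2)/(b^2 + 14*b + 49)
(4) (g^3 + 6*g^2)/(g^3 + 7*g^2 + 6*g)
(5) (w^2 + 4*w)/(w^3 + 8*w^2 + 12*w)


(1) = (s + 2)/(s - I)
(2) = (y + 6)/(y + 5)
(3) = (b^2 + b - 2)/(b^2 + 14*b + 49)
(4) = g/(g + 1)
(5) = (w + 4)/(w^2 + 8*w + 12)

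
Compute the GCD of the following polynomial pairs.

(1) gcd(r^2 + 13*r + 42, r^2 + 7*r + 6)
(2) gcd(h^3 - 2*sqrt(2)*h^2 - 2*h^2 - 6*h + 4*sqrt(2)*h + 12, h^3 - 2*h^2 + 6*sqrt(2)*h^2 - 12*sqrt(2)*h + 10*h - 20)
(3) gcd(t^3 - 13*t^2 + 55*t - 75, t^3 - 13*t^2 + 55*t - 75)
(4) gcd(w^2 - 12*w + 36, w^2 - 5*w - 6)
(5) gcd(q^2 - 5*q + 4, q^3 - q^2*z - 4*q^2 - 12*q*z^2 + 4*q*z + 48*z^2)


(1) = r + 6
(2) = gcd((h - 2)*(h - 3*sqrt(2))*(h + sqrt(2)), (h - 2)*(h + sqrt(2))*(h + 5*sqrt(2))) = h^2 + h*(-2 + sqrt(2)) - 2*sqrt(2)
(3) = gcd((t - 5)^2*(t - 3), (t - 5)^2*(t - 3)) = t^3 - 13*t^2 + 55*t - 75
(4) = w - 6
(5) = gcd((q - 4)*(q - 1), (q - 4)*(q - 4*z)*(q + 3*z)) = q - 4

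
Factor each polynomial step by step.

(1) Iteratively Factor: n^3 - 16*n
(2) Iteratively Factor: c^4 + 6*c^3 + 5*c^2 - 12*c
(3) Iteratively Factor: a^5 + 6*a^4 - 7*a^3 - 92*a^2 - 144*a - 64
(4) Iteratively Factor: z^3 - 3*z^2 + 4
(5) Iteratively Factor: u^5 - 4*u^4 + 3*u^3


(1) = (n + 4)*(n^2 - 4*n) = n*(n + 4)*(n - 4)
(2) = (c + 4)*(c^3 + 2*c^2 - 3*c) = c*(c + 4)*(c^2 + 2*c - 3) = c*(c - 1)*(c + 4)*(c + 3)
(3) = (a - 4)*(a^4 + 10*a^3 + 33*a^2 + 40*a + 16) = (a - 4)*(a + 1)*(a^3 + 9*a^2 + 24*a + 16) = (a - 4)*(a + 1)*(a + 4)*(a^2 + 5*a + 4) = (a - 4)*(a + 1)*(a + 4)^2*(a + 1)
(4) = (z + 1)*(z^2 - 4*z + 4) = (z - 2)*(z + 1)*(z - 2)
(5) = (u)*(u^4 - 4*u^3 + 3*u^2) = u*(u - 1)*(u^3 - 3*u^2) = u*(u - 3)*(u - 1)*(u^2) = u^2*(u - 3)*(u - 1)*(u)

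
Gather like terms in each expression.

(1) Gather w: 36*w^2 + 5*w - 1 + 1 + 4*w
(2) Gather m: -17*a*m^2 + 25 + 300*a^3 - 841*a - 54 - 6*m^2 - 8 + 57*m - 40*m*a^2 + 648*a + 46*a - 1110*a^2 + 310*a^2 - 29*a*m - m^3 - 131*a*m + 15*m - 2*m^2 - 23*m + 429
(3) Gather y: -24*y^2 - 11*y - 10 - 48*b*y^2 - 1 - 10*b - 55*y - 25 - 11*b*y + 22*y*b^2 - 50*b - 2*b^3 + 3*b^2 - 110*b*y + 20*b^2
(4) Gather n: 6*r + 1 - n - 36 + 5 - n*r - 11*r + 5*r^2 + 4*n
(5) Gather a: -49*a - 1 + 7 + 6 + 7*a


(1) = 36*w^2 + 9*w
(2) = 300*a^3 - 800*a^2 - 147*a - m^3 + m^2*(-17*a - 8) + m*(-40*a^2 - 160*a + 49) + 392
(3) = -2*b^3 + 23*b^2 - 60*b + y^2*(-48*b - 24) + y*(22*b^2 - 121*b - 66) - 36
(4) = n*(3 - r) + 5*r^2 - 5*r - 30
(5) = 12 - 42*a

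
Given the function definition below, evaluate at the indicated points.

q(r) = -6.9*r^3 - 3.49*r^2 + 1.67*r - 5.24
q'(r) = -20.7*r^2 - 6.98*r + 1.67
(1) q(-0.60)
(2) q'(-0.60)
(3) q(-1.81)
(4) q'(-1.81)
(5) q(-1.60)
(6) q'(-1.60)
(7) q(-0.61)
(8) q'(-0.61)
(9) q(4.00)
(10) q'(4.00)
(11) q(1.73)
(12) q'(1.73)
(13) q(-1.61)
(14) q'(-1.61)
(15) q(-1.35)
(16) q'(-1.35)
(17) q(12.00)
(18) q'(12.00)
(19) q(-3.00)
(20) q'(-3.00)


(1) = -6.01
(2) = -1.59
(3) = 21.22
(4) = -53.51
(5) = 11.42
(6) = -40.15
(7) = -5.99
(8) = -1.77
(9) = -496.00
(10) = -357.45
(11) = -48.52
(12) = -72.36
(13) = 11.82
(14) = -40.75
(15) = 3.12
(16) = -26.63
(17) = -12410.96
(18) = -3062.89
(19) = 144.64
(20) = -163.69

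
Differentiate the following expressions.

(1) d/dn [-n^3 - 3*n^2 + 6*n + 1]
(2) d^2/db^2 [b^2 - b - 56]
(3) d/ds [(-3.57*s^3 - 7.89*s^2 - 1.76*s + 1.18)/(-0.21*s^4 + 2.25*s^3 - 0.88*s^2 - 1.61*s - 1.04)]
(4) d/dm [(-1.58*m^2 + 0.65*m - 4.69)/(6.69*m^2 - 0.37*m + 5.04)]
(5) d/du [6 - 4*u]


(1) = -3*n^2 - 6*n + 6
(2) = 2
(3) = (-0.7497*s^6 - 3.3138*s^5 + 19.7853*s^4 + 20.4066*s^3 + 14.3275*s^2 + 18.488*s + 3.7302)/(0.0441*s^8 - 0.945*s^7 + 5.4321*s^6 - 3.2838*s^5 - 6.0338*s^4 - 1.8464*s^3 + 4.4225*s^2 + 3.3488*s + 1.0816)
(4) = (-3.7639*m^2 + 46.8258*m + 1.5407)/(44.7561*m^4 - 4.9506*m^3 + 67.5721*m^2 - 3.7296*m + 25.4016)
(5) = -4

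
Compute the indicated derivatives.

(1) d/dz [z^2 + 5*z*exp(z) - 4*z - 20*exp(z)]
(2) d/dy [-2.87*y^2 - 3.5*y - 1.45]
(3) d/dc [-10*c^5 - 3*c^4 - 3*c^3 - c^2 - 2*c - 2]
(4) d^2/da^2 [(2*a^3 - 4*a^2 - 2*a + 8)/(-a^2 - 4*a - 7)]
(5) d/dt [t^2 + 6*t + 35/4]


(1) = 5*z*exp(z) + 2*z - 15*exp(z) - 4
(2) = -5.74*y - 3.5
(3) = -50*c^4 - 12*c^3 - 9*c^2 - 2*c - 2
(4) = 8*(-8*a^3 - 69*a^2 - 108*a + 17)/(a^6 + 12*a^5 + 69*a^4 + 232*a^3 + 483*a^2 + 588*a + 343)
(5) = 2*t + 6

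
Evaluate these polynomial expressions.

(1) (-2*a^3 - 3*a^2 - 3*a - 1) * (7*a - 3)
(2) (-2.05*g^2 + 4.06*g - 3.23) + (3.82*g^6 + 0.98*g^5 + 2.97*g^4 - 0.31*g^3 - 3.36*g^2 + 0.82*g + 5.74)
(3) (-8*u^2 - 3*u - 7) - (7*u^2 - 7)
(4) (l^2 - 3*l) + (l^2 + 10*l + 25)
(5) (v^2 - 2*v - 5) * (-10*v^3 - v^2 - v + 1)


(1) = -14*a^4 - 15*a^3 - 12*a^2 + 2*a + 3
(2) = 3.82*g^6 + 0.98*g^5 + 2.97*g^4 - 0.31*g^3 - 5.41*g^2 + 4.88*g + 2.51
(3) = -15*u^2 - 3*u
(4) = 2*l^2 + 7*l + 25
(5) = -10*v^5 + 19*v^4 + 51*v^3 + 8*v^2 + 3*v - 5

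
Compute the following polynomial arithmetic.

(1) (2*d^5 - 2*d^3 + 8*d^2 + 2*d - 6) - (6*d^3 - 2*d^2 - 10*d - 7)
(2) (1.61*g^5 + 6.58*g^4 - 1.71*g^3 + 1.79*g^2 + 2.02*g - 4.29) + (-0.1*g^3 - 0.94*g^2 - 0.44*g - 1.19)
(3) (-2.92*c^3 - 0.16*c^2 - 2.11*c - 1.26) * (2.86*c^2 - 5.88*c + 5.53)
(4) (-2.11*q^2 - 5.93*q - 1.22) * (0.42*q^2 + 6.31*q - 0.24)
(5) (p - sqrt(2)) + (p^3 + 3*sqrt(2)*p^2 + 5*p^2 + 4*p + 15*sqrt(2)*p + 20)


(1) = 2*d^5 - 8*d^3 + 10*d^2 + 12*d + 1
(2) = 1.61*g^5 + 6.58*g^4 - 1.81*g^3 + 0.85*g^2 + 1.58*g - 5.48
(3) = -8.3512*c^5 + 16.712*c^4 - 21.2414*c^3 + 7.9184*c^2 - 4.2595*c - 6.9678
(4) = -0.8862*q^4 - 15.8047*q^3 - 37.4243*q^2 - 6.275*q + 0.2928
(5) = p^3 + 3*sqrt(2)*p^2 + 5*p^2 + 5*p + 15*sqrt(2)*p - sqrt(2) + 20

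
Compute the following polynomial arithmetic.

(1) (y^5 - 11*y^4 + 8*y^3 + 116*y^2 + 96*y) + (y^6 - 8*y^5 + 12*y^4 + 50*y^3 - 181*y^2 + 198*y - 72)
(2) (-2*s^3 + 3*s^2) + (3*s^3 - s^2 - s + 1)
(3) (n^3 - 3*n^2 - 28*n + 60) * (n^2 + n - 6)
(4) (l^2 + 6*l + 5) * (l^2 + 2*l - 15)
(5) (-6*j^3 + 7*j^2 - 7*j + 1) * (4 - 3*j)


(1) = y^6 - 7*y^5 + y^4 + 58*y^3 - 65*y^2 + 294*y - 72
(2) = s^3 + 2*s^2 - s + 1
(3) = n^5 - 2*n^4 - 37*n^3 + 50*n^2 + 228*n - 360
(4) = l^4 + 8*l^3 + 2*l^2 - 80*l - 75
(5) = 18*j^4 - 45*j^3 + 49*j^2 - 31*j + 4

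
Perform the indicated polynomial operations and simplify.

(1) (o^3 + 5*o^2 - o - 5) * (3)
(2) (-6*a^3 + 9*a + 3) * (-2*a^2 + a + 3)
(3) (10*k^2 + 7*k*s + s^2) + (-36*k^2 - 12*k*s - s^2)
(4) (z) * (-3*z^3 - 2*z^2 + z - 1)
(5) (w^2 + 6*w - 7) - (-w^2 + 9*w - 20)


(1) = 3*o^3 + 15*o^2 - 3*o - 15
(2) = 12*a^5 - 6*a^4 - 36*a^3 + 3*a^2 + 30*a + 9
(3) = -26*k^2 - 5*k*s
(4) = -3*z^4 - 2*z^3 + z^2 - z
(5) = 2*w^2 - 3*w + 13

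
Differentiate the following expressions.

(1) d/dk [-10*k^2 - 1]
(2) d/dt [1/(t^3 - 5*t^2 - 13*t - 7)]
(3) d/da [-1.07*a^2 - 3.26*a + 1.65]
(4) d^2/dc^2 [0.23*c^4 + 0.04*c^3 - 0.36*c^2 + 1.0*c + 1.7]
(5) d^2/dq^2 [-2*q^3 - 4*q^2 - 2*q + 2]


(1) = -20*k
(2) = (-3*t^2 + 10*t + 13)/(-t^3 + 5*t^2 + 13*t + 7)^2
(3) = -2.14*a - 3.26
(4) = 2.76*c^2 + 0.24*c - 0.72
(5) = -12*q - 8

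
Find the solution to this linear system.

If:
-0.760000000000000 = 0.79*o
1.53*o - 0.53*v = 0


Then:
o = -0.96
v = -2.78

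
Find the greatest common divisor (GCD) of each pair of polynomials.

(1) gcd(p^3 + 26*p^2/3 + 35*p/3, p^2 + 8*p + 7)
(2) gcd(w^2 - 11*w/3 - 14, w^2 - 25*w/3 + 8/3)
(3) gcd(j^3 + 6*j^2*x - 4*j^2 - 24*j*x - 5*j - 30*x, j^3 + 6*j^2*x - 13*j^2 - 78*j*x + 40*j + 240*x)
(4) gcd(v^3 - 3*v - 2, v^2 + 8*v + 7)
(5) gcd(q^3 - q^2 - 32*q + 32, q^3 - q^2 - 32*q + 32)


(1) = gcd(p*(p + 5/3)*(p + 7), (p + 1)*(p + 7)) = p + 7
(2) = 1
(3) = j^2 + 6*j*x - 5*j - 30*x
(4) = v + 1
(5) = gcd((q - 1)*(q - 4*sqrt(2))*(q + 4*sqrt(2)), (q - 1)*(q - 4*sqrt(2))*(q + 4*sqrt(2))) = q^3 - q^2 - 32*q + 32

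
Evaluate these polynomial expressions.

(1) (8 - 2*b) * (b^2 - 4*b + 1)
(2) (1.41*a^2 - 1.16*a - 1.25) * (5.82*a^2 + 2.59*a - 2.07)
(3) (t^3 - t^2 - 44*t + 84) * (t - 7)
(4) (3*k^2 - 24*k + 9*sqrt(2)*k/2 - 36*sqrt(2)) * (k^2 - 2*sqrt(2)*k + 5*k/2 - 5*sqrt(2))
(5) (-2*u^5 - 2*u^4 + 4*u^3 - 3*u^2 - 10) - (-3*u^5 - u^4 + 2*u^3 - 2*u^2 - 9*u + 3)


(1) = -2*b^3 + 16*b^2 - 34*b + 8
(2) = 8.2062*a^4 - 3.0993*a^3 - 13.1981*a^2 - 0.8363*a + 2.5875
(3) = t^4 - 8*t^3 - 37*t^2 + 392*t - 588
(4) = 3*k^4 - 33*k^3/2 - 3*sqrt(2)*k^3/2 - 78*k^2 + 33*sqrt(2)*k^2/4 + 30*sqrt(2)*k + 99*k + 360
(5) = u^5 - u^4 + 2*u^3 - u^2 + 9*u - 13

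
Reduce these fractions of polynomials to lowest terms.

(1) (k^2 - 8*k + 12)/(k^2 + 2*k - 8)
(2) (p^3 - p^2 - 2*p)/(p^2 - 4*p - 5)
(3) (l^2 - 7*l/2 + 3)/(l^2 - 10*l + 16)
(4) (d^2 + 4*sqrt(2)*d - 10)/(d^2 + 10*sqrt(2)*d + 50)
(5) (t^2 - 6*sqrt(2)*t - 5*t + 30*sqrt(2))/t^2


(1) = (k - 6)/(k + 4)
(2) = (p^2 - 2*p)/(p - 5)
(3) = (2*l - 3)/(2*l - 16)
(4) = (d - sqrt(2))/(d + 5*sqrt(2))
(5) = (t^2 + t*(-6*sqrt(2) - 5) + 30*sqrt(2))/t^2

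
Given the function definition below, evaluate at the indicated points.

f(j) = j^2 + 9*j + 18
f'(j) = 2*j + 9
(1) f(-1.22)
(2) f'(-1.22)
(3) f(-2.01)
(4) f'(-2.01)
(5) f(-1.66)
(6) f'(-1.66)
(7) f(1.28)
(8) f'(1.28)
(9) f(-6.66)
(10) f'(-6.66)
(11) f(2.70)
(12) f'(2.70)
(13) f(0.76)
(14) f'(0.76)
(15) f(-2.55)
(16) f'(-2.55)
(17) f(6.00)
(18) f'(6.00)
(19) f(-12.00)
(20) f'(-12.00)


(1) = 8.51
(2) = 6.56
(3) = 3.95
(4) = 4.98
(5) = 5.82
(6) = 5.68
(7) = 31.16
(8) = 11.56
(9) = 2.42
(10) = -4.32
(11) = 49.59
(12) = 14.40
(13) = 25.42
(14) = 10.52
(15) = 1.55
(16) = 3.90
(17) = 108.00
(18) = 21.00
(19) = 54.00
(20) = -15.00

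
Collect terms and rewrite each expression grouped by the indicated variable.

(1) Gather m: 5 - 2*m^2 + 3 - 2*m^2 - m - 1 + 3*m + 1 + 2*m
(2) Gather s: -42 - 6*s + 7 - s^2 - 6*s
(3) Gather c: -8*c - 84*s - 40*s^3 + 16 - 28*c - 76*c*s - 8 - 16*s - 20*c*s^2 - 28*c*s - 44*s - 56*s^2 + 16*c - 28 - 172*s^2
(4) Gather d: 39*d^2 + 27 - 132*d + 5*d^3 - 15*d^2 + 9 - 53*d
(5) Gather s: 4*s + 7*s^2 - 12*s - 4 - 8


(1) = -4*m^2 + 4*m + 8
(2) = -s^2 - 12*s - 35
(3) = c*(-20*s^2 - 104*s - 20) - 40*s^3 - 228*s^2 - 144*s - 20
(4) = 5*d^3 + 24*d^2 - 185*d + 36
(5) = 7*s^2 - 8*s - 12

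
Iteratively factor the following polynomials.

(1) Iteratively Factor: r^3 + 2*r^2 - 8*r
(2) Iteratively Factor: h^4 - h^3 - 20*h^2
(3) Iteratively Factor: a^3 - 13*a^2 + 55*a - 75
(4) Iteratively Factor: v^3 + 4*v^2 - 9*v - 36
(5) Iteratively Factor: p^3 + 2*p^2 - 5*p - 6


(1) = (r + 4)*(r^2 - 2*r) = r*(r + 4)*(r - 2)
(2) = (h + 4)*(h^3 - 5*h^2) = h*(h + 4)*(h^2 - 5*h) = h*(h - 5)*(h + 4)*(h)
(3) = (a - 5)*(a^2 - 8*a + 15) = (a - 5)^2*(a - 3)
(4) = (v - 3)*(v^2 + 7*v + 12) = (v - 3)*(v + 3)*(v + 4)
(5) = (p - 2)*(p^2 + 4*p + 3) = (p - 2)*(p + 1)*(p + 3)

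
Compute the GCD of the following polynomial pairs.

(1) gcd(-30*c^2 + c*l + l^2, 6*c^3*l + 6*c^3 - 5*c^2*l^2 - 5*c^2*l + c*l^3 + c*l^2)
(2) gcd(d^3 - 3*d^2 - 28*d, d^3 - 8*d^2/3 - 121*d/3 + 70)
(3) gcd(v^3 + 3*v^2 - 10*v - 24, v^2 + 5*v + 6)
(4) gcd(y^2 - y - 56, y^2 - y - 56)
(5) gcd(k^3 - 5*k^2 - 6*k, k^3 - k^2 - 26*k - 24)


(1) = gcd((-5*c + l)*(6*c + l), (-3*c + l)*(-2*c + l)*(c*l + c)) = 1
(2) = gcd(d*(d - 7)*(d + 4), (d - 7)*(d - 5/3)*(d + 6)) = d - 7
(3) = v + 2
(4) = y^2 - y - 56
(5) = gcd(k*(k - 6)*(k + 1), (k - 6)*(k + 1)*(k + 4)) = k^2 - 5*k - 6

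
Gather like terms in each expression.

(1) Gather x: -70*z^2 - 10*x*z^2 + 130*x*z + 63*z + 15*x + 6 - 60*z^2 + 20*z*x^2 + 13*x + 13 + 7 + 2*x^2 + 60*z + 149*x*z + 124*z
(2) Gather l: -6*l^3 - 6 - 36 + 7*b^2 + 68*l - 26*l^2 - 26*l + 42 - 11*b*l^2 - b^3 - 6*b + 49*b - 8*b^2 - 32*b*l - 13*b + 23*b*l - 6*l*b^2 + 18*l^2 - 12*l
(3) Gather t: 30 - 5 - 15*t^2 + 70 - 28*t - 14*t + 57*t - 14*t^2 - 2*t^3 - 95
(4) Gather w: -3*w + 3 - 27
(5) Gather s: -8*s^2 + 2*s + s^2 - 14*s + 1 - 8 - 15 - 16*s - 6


(1) = x^2*(20*z + 2) + x*(-10*z^2 + 279*z + 28) - 130*z^2 + 247*z + 26
(2) = -b^3 - b^2 + 30*b - 6*l^3 + l^2*(-11*b - 8) + l*(-6*b^2 - 9*b + 30)
(3) = -2*t^3 - 29*t^2 + 15*t
(4) = -3*w - 24
(5) = -7*s^2 - 28*s - 28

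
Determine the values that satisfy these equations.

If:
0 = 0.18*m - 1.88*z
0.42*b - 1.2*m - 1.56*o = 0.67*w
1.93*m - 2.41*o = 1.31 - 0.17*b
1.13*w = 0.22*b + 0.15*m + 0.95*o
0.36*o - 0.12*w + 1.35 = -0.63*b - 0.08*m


Then:
b = -2.06
m = 0.29
o = -0.46
w = -0.75
z = 0.03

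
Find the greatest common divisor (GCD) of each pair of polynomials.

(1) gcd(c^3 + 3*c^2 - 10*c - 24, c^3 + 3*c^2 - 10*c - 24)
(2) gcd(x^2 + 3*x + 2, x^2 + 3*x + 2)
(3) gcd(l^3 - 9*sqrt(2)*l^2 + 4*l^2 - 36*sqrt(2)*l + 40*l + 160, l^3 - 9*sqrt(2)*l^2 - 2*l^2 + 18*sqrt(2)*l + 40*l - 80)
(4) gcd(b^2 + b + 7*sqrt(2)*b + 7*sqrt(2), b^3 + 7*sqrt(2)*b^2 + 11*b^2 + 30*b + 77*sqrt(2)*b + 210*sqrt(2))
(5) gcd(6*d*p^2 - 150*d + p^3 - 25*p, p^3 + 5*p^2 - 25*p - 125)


(1) = gcd((c - 3)*(c + 2)*(c + 4), (c - 3)*(c + 2)*(c + 4)) = c^3 + 3*c^2 - 10*c - 24
(2) = x^2 + 3*x + 2
(3) = gcd((l + 4)*(l - 5*sqrt(2))*(l - 4*sqrt(2)), (l - 2)*(l - 5*sqrt(2))*(l - 4*sqrt(2))) = l^2 - 9*sqrt(2)*l + 40
(4) = b + 7*sqrt(2)
(5) = gcd((6*d + p)*(p - 5)*(p + 5), (p - 5)*(p + 5)^2) = p^2 - 25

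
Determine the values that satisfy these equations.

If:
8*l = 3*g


Then:
g = 8*l/3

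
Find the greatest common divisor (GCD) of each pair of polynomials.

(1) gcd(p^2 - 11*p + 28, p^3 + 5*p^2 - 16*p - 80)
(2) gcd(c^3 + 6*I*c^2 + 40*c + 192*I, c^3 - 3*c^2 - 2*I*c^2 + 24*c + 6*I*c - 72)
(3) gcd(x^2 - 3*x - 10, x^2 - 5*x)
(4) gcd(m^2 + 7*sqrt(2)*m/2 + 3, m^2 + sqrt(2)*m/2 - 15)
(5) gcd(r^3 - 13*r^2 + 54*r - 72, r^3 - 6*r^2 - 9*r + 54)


(1) = gcd((p - 7)*(p - 4), (p - 4)*(p + 4)*(p + 5)) = p - 4
(2) = gcd((c - 6*I)*(c + 4*I)*(c + 8*I), (c - 3)*(c - 6*I)*(c + 4*I)) = c^2 - 2*I*c + 24
(3) = x - 5
(4) = m + 3*sqrt(2)
(5) = r^2 - 9*r + 18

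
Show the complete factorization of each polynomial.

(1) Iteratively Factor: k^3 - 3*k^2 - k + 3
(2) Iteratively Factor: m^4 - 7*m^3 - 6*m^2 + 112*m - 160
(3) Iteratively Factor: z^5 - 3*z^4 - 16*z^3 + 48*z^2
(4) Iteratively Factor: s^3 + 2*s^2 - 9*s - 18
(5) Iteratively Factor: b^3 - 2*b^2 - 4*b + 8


(1) = (k - 1)*(k^2 - 2*k - 3) = (k - 1)*(k + 1)*(k - 3)
(2) = (m - 5)*(m^3 - 2*m^2 - 16*m + 32) = (m - 5)*(m - 2)*(m^2 - 16) = (m - 5)*(m - 4)*(m - 2)*(m + 4)
(3) = (z)*(z^4 - 3*z^3 - 16*z^2 + 48*z) = z*(z - 3)*(z^3 - 16*z) = z*(z - 4)*(z - 3)*(z^2 + 4*z) = z*(z - 4)*(z - 3)*(z + 4)*(z)
(4) = (s - 3)*(s^2 + 5*s + 6) = (s - 3)*(s + 2)*(s + 3)
(5) = (b + 2)*(b^2 - 4*b + 4) = (b - 2)*(b + 2)*(b - 2)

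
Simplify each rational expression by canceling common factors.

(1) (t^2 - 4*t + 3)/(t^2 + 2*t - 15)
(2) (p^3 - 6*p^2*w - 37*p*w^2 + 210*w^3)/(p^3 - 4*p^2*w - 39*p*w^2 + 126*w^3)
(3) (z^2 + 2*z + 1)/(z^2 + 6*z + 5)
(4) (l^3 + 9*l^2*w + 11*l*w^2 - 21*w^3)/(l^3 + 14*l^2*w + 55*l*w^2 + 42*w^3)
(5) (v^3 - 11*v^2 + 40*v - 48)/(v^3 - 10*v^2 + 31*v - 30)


(1) = (t - 1)/(t + 5)
(2) = (p - 5*w)/(p - 3*w)
(3) = (z + 1)/(z + 5)
(4) = (l^2 + 2*l*w - 3*w^2)/(l^2 + 7*l*w + 6*w^2)
(5) = (v^2 - 8*v + 16)/(v^2 - 7*v + 10)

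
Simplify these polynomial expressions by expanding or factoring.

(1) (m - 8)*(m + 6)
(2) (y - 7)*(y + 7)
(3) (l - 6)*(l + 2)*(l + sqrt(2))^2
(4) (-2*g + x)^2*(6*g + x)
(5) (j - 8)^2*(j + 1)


(1) = m^2 - 2*m - 48
(2) = y^2 - 49
(3) = l^4 - 4*l^3 + 2*sqrt(2)*l^3 - 8*sqrt(2)*l^2 - 10*l^2 - 24*sqrt(2)*l - 8*l - 24
(4) = 24*g^3 - 20*g^2*x + 2*g*x^2 + x^3
(5) = j^3 - 15*j^2 + 48*j + 64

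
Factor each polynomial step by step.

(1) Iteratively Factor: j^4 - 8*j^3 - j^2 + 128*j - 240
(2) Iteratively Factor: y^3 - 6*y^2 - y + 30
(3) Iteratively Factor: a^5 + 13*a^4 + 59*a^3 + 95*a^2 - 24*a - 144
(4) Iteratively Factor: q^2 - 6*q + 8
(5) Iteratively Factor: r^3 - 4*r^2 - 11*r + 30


(1) = (j - 3)*(j^3 - 5*j^2 - 16*j + 80) = (j - 5)*(j - 3)*(j^2 - 16) = (j - 5)*(j - 3)*(j + 4)*(j - 4)
(2) = (y + 2)*(y^2 - 8*y + 15) = (y - 3)*(y + 2)*(y - 5)
(3) = (a + 3)*(a^4 + 10*a^3 + 29*a^2 + 8*a - 48) = (a + 3)*(a + 4)*(a^3 + 6*a^2 + 5*a - 12) = (a + 3)^2*(a + 4)*(a^2 + 3*a - 4) = (a - 1)*(a + 3)^2*(a + 4)*(a + 4)
(4) = (q - 2)*(q - 4)
(5) = (r - 2)*(r^2 - 2*r - 15) = (r - 2)*(r + 3)*(r - 5)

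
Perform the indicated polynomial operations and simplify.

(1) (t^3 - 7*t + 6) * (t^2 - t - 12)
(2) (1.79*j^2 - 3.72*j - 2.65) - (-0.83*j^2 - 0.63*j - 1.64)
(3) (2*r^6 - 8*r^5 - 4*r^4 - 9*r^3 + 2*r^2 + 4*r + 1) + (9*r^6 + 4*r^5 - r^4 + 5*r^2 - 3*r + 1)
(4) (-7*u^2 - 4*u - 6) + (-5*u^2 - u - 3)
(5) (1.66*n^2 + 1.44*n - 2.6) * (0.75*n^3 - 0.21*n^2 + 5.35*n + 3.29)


(1) = t^5 - t^4 - 19*t^3 + 13*t^2 + 78*t - 72
(2) = 2.62*j^2 - 3.09*j - 1.01
(3) = 11*r^6 - 4*r^5 - 5*r^4 - 9*r^3 + 7*r^2 + r + 2
(4) = -12*u^2 - 5*u - 9
(5) = 1.245*n^5 + 0.7314*n^4 + 6.6286*n^3 + 13.7114*n^2 - 9.1724*n - 8.554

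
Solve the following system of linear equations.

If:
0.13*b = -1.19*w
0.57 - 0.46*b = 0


Then:
b = 1.24
w = -0.14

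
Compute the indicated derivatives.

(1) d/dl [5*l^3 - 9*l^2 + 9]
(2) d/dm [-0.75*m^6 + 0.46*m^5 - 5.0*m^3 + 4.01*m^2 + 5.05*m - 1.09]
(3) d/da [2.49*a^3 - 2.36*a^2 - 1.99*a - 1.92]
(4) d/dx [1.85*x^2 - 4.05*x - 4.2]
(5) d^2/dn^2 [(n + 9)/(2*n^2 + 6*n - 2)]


(1) = 3*l*(5*l - 6)
(2) = -4.5*m^5 + 2.3*m^4 - 15.0*m^2 + 8.02*m + 5.05
(3) = 7.47*a^2 - 4.72*a - 1.99
(4) = 3.7*x - 4.05
(5) = (-3*(n + 4)*(n^2 + 3*n - 1) + (n + 9)*(2*n + 3)^2)/(n^2 + 3*n - 1)^3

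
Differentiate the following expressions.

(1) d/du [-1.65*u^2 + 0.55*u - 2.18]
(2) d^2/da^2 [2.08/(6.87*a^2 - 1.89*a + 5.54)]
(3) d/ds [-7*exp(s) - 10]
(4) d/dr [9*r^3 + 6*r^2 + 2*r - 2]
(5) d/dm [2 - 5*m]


(1) = 0.55 - 3.3*u
(2) = (-196.339104*a^2 + 54.014688*a + 2.08*(13.74*a - 1.89)*(27.48*a - 3.78) - 158.328768)/(6.87*a^2 - 1.89*a + 5.54)^3
(3) = -7*exp(s)
(4) = 27*r^2 + 12*r + 2
(5) = -5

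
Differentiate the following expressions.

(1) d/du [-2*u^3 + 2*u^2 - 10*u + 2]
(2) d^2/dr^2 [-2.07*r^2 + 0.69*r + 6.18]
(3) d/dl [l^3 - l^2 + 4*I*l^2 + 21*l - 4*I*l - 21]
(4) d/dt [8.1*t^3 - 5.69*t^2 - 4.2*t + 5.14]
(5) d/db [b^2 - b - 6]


(1) = -6*u^2 + 4*u - 10
(2) = -4.14000000000000
(3) = 3*l^2 + l*(-2 + 8*I) + 21 - 4*I
(4) = 24.3*t^2 - 11.38*t - 4.2
(5) = 2*b - 1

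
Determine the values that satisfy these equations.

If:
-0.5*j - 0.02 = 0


Then:
j = -0.04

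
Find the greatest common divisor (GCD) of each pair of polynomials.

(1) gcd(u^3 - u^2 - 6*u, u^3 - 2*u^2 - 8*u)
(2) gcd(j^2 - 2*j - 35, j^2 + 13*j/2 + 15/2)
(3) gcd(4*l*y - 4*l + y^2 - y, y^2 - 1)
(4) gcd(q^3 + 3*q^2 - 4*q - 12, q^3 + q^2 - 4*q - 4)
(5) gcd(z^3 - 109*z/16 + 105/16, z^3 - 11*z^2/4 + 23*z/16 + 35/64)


(1) = u^2 + 2*u
(2) = gcd((j - 7)*(j + 5), (j + 3/2)*(j + 5)) = j + 5
(3) = gcd((4*l + y)*(y - 1), (y - 1)*(y + 1)) = y - 1
(4) = gcd((q - 2)*(q + 2)*(q + 3), (q - 2)*(q + 1)*(q + 2)) = q^2 - 4
(5) = z^2 - 3*z + 35/16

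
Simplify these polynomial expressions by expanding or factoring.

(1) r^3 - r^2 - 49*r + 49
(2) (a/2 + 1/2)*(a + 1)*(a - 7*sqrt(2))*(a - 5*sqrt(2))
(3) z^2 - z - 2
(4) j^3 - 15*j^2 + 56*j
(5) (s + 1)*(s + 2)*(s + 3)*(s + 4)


(1) = (r - 7)*(r - 1)*(r + 7)
(2) = a^4/2 - 6*sqrt(2)*a^3 + a^3 - 12*sqrt(2)*a^2 + 71*a^2/2 - 6*sqrt(2)*a + 70*a + 35
(3) = (z - 2)*(z + 1)
(4) = j*(j - 8)*(j - 7)
(5) = s^4 + 10*s^3 + 35*s^2 + 50*s + 24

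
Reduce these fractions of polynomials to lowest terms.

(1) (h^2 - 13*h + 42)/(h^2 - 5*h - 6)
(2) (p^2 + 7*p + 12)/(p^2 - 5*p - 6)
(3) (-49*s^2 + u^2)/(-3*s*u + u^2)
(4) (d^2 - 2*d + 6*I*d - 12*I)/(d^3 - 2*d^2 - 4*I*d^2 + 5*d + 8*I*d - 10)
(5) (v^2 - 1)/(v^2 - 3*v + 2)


(1) = (h - 7)/(h + 1)
(2) = (p^2 + 7*p + 12)/(p^2 - 5*p - 6)
(3) = (49*s^2 - u^2)/(3*s*u - u^2)
(4) = (d + 6*I)/(d^2 - 4*I*d + 5)
(5) = (v + 1)/(v - 2)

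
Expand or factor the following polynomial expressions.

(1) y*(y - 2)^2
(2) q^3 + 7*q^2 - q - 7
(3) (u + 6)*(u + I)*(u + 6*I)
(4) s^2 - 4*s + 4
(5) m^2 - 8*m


(1) = y^3 - 4*y^2 + 4*y
(2) = (q - 1)*(q + 1)*(q + 7)
(3) = u^3 + 6*u^2 + 7*I*u^2 - 6*u + 42*I*u - 36
(4) = (s - 2)^2
(5) = m*(m - 8)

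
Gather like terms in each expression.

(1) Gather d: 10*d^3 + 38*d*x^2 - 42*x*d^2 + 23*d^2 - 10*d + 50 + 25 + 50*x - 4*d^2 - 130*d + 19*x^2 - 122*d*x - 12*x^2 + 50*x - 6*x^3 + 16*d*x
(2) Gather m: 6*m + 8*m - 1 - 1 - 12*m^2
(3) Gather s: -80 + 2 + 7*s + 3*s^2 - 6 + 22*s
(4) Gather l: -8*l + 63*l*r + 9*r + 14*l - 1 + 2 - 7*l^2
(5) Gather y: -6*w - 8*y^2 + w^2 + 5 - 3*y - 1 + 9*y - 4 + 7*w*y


(1) = 10*d^3 + d^2*(19 - 42*x) + d*(38*x^2 - 106*x - 140) - 6*x^3 + 7*x^2 + 100*x + 75
(2) = -12*m^2 + 14*m - 2
(3) = 3*s^2 + 29*s - 84
(4) = -7*l^2 + l*(63*r + 6) + 9*r + 1
(5) = w^2 - 6*w - 8*y^2 + y*(7*w + 6)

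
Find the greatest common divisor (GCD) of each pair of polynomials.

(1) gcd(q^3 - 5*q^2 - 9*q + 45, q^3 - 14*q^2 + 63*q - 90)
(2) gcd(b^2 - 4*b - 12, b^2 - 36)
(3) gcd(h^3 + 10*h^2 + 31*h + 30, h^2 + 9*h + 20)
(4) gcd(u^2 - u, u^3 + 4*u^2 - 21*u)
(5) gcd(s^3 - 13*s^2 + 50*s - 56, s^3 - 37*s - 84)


(1) = gcd((q - 5)*(q - 3)*(q + 3), (q - 6)*(q - 5)*(q - 3)) = q^2 - 8*q + 15
(2) = b - 6
(3) = h + 5
(4) = u
(5) = s - 7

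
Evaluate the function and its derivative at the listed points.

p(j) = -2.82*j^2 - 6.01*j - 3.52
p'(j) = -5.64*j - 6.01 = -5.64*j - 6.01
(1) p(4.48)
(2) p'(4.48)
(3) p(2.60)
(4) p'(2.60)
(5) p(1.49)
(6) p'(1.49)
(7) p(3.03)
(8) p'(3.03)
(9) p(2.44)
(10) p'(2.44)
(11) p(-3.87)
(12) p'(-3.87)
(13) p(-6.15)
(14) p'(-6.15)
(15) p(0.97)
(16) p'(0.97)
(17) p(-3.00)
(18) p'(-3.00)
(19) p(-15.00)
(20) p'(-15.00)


(1) = -87.04
(2) = -31.28
(3) = -38.21
(4) = -20.67
(5) = -18.74
(6) = -14.41
(7) = -47.62
(8) = -23.10
(9) = -34.97
(10) = -19.77
(11) = -22.50
(12) = 15.82
(13) = -73.22
(14) = 28.68
(15) = -12.00
(16) = -11.48
(17) = -10.87
(18) = 10.91
(19) = -547.87
(20) = 78.59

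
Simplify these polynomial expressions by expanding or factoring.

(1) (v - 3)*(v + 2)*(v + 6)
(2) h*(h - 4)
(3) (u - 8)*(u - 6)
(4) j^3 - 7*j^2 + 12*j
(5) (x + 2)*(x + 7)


(1) = v^3 + 5*v^2 - 12*v - 36
(2) = h^2 - 4*h
(3) = u^2 - 14*u + 48
(4) = j*(j - 4)*(j - 3)
(5) = x^2 + 9*x + 14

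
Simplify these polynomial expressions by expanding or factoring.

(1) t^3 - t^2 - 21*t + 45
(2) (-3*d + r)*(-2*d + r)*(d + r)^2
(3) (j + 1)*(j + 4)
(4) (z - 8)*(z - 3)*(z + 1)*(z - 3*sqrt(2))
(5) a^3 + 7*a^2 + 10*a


(1) = (t - 3)^2*(t + 5)
(2) = 6*d^4 + 7*d^3*r - 3*d^2*r^2 - 3*d*r^3 + r^4
(3) = j^2 + 5*j + 4
(4) = z^4 - 10*z^3 - 3*sqrt(2)*z^3 + 13*z^2 + 30*sqrt(2)*z^2 - 39*sqrt(2)*z + 24*z - 72*sqrt(2)
(5) = a*(a + 2)*(a + 5)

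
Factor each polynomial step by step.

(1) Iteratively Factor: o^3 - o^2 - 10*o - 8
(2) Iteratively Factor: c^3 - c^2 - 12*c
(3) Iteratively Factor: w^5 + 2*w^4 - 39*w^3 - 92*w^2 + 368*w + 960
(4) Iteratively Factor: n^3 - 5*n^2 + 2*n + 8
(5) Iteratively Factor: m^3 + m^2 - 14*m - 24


(1) = (o - 4)*(o^2 + 3*o + 2) = (o - 4)*(o + 2)*(o + 1)
(2) = (c + 3)*(c^2 - 4*c) = c*(c + 3)*(c - 4)
(3) = (w + 3)*(w^4 - w^3 - 36*w^2 + 16*w + 320) = (w + 3)*(w + 4)*(w^3 - 5*w^2 - 16*w + 80) = (w - 4)*(w + 3)*(w + 4)*(w^2 - w - 20) = (w - 4)*(w + 3)*(w + 4)^2*(w - 5)
(4) = (n + 1)*(n^2 - 6*n + 8) = (n - 4)*(n + 1)*(n - 2)
(5) = (m - 4)*(m^2 + 5*m + 6) = (m - 4)*(m + 3)*(m + 2)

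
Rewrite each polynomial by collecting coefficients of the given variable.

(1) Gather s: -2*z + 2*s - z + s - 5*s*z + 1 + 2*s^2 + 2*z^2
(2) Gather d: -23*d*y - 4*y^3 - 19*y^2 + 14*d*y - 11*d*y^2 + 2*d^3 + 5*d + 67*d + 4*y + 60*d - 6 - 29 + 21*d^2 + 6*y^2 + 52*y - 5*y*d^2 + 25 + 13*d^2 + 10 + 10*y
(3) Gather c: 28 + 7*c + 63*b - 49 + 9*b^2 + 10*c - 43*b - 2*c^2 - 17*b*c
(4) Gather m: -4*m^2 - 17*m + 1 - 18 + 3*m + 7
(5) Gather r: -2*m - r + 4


(1) = 2*s^2 + s*(3 - 5*z) + 2*z^2 - 3*z + 1
(2) = 2*d^3 + d^2*(34 - 5*y) + d*(-11*y^2 - 9*y + 132) - 4*y^3 - 13*y^2 + 66*y
(3) = 9*b^2 + 20*b - 2*c^2 + c*(17 - 17*b) - 21
(4) = -4*m^2 - 14*m - 10
(5) = -2*m - r + 4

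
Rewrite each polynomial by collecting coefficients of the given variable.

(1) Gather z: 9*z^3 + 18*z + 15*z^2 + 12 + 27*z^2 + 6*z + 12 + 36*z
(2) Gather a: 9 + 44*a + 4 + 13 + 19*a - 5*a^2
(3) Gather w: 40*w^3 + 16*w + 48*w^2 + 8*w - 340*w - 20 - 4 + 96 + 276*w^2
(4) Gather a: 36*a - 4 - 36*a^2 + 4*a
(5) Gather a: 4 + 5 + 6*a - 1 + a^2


(1) = 9*z^3 + 42*z^2 + 60*z + 24
(2) = -5*a^2 + 63*a + 26
(3) = 40*w^3 + 324*w^2 - 316*w + 72
(4) = -36*a^2 + 40*a - 4
(5) = a^2 + 6*a + 8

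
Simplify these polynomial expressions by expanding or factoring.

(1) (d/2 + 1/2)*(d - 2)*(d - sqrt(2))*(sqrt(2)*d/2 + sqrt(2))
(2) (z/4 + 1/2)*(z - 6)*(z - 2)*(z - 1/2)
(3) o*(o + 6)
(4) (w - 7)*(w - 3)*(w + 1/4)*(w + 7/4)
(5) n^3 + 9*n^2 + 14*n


(1) = sqrt(2)*d^4/4 - d^3/2 + sqrt(2)*d^3/4 - sqrt(2)*d^2 - d^2/2 - sqrt(2)*d + 2*d + 2
(2) = z^4/4 - 13*z^3/8 - z^2/4 + 13*z/2 - 3
(3) = o^2 + 6*o
(4) = w^4 - 8*w^3 + 23*w^2/16 + 301*w/8 + 147/16
(5) = n*(n + 2)*(n + 7)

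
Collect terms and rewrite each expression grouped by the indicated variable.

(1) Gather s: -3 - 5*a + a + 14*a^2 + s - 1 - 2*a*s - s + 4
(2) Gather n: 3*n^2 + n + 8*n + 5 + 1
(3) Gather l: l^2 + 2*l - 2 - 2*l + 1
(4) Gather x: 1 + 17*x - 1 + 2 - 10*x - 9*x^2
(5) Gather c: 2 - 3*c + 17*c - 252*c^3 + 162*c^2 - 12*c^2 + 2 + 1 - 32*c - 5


(1) = 14*a^2 - 2*a*s - 4*a
(2) = 3*n^2 + 9*n + 6
(3) = l^2 - 1
(4) = -9*x^2 + 7*x + 2
(5) = -252*c^3 + 150*c^2 - 18*c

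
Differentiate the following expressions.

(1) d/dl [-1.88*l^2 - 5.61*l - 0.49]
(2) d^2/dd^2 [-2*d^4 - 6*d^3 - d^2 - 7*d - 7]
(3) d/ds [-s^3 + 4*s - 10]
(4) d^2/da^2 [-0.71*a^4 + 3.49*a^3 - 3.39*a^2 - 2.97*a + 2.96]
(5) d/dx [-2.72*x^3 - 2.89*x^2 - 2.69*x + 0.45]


(1) = -3.76*l - 5.61
(2) = -24*d^2 - 36*d - 2
(3) = 4 - 3*s^2
(4) = -8.52*a^2 + 20.94*a - 6.78
(5) = -8.16*x^2 - 5.78*x - 2.69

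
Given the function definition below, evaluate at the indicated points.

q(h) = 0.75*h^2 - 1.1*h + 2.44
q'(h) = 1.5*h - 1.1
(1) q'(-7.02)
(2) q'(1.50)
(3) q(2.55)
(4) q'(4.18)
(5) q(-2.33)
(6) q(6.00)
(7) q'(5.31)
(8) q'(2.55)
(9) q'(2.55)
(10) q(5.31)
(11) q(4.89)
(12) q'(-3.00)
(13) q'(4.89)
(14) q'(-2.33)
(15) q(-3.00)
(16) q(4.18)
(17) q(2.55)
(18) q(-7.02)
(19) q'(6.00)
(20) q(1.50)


(1) = -11.63
(2) = 1.15
(3) = 4.51
(4) = 5.17
(5) = 9.07
(6) = 22.84
(7) = 6.87
(8) = 2.72
(9) = 2.72
(10) = 17.75
(11) = 15.00
(12) = -5.60
(13) = 6.23
(14) = -4.60
(15) = 12.49
(16) = 10.95
(17) = 4.51
(18) = 47.12
(19) = 7.90
(20) = 2.48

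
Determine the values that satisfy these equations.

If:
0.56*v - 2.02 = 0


Then:
v = 3.61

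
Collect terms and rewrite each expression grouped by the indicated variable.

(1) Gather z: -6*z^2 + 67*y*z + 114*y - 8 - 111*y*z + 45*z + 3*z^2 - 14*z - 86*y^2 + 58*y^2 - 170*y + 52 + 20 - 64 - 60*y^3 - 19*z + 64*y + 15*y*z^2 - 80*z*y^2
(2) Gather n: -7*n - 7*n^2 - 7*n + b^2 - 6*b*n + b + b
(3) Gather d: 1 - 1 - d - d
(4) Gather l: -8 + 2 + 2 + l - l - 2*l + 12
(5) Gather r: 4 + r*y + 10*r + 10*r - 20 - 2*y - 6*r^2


(1) = -60*y^3 - 28*y^2 + 8*y + z^2*(15*y - 3) + z*(-80*y^2 - 44*y + 12)
(2) = b^2 + 2*b - 7*n^2 + n*(-6*b - 14)
(3) = -2*d
(4) = 8 - 2*l
(5) = -6*r^2 + r*(y + 20) - 2*y - 16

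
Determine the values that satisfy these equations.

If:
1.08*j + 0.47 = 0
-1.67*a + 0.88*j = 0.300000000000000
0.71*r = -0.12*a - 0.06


Then:
a = -0.41
j = -0.44
r = -0.02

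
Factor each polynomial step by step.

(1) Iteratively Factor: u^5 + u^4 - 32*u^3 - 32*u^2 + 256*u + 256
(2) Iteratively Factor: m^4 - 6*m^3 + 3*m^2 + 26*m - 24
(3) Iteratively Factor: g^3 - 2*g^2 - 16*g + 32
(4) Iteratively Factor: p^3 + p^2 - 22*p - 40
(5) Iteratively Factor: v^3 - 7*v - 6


(1) = (u - 4)*(u^4 + 5*u^3 - 12*u^2 - 80*u - 64) = (u - 4)*(u + 1)*(u^3 + 4*u^2 - 16*u - 64) = (u - 4)*(u + 1)*(u + 4)*(u^2 - 16) = (u - 4)^2*(u + 1)*(u + 4)*(u + 4)
(2) = (m - 4)*(m^3 - 2*m^2 - 5*m + 6) = (m - 4)*(m - 1)*(m^2 - m - 6) = (m - 4)*(m - 3)*(m - 1)*(m + 2)
(3) = (g - 2)*(g^2 - 16) = (g - 2)*(g + 4)*(g - 4)
(4) = (p + 2)*(p^2 - p - 20) = (p + 2)*(p + 4)*(p - 5)
(5) = (v - 3)*(v^2 + 3*v + 2) = (v - 3)*(v + 2)*(v + 1)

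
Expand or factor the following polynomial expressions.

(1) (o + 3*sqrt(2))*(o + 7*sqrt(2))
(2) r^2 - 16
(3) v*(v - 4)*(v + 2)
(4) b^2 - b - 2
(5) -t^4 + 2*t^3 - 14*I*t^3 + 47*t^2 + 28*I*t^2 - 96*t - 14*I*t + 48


(1) = o^2 + 10*sqrt(2)*o + 42
(2) = (r - 4)*(r + 4)
(3) = v^3 - 2*v^2 - 8*v
(4) = (b - 2)*(b + 1)
(5) = (t + 6*I)*(t + 8*I)*(I*t - I)^2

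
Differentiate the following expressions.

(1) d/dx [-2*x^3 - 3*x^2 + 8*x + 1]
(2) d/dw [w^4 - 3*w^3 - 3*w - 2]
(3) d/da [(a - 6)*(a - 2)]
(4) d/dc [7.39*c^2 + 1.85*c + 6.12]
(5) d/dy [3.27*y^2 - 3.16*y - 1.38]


(1) = -6*x^2 - 6*x + 8
(2) = 4*w^3 - 9*w^2 - 3
(3) = 2*a - 8
(4) = 14.78*c + 1.85
(5) = 6.54*y - 3.16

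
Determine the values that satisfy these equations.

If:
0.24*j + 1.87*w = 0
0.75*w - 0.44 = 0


Then:
j = -4.57
w = 0.59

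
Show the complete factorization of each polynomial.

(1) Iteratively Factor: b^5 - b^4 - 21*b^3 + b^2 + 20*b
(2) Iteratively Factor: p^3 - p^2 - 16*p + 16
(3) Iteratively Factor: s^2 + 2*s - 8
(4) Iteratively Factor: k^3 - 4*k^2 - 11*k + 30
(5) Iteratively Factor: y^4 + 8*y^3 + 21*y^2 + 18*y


(1) = (b - 5)*(b^4 + 4*b^3 - b^2 - 4*b) = (b - 5)*(b + 4)*(b^3 - b) = (b - 5)*(b - 1)*(b + 4)*(b^2 + b) = b*(b - 5)*(b - 1)*(b + 4)*(b + 1)
(2) = (p + 4)*(p^2 - 5*p + 4) = (p - 4)*(p + 4)*(p - 1)
(3) = (s - 2)*(s + 4)
(4) = (k - 2)*(k^2 - 2*k - 15) = (k - 2)*(k + 3)*(k - 5)
(5) = (y)*(y^3 + 8*y^2 + 21*y + 18) = y*(y + 3)*(y^2 + 5*y + 6) = y*(y + 3)^2*(y + 2)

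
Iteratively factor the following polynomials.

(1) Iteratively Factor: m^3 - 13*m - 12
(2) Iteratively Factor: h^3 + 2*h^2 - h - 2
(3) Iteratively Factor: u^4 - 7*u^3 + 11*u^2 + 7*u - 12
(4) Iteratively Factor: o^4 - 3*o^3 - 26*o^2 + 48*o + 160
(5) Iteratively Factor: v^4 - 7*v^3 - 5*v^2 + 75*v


(1) = (m + 1)*(m^2 - m - 12) = (m - 4)*(m + 1)*(m + 3)
(2) = (h - 1)*(h^2 + 3*h + 2) = (h - 1)*(h + 2)*(h + 1)
(3) = (u - 1)*(u^3 - 6*u^2 + 5*u + 12) = (u - 4)*(u - 1)*(u^2 - 2*u - 3) = (u - 4)*(u - 1)*(u + 1)*(u - 3)
(4) = (o + 4)*(o^3 - 7*o^2 + 2*o + 40) = (o - 4)*(o + 4)*(o^2 - 3*o - 10) = (o - 4)*(o + 2)*(o + 4)*(o - 5)
(5) = (v - 5)*(v^3 - 2*v^2 - 15*v) = (v - 5)*(v + 3)*(v^2 - 5*v) = (v - 5)^2*(v + 3)*(v)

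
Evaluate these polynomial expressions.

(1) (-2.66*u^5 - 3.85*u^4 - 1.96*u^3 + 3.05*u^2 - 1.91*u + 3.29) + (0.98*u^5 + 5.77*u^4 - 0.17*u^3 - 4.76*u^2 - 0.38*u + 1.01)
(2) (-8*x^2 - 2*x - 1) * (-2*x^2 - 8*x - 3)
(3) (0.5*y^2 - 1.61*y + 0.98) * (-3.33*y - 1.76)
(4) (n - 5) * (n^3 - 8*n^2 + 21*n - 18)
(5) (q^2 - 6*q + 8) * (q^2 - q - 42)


(1) = -1.68*u^5 + 1.92*u^4 - 2.13*u^3 - 1.71*u^2 - 2.29*u + 4.3
(2) = 16*x^4 + 68*x^3 + 42*x^2 + 14*x + 3
(3) = -1.665*y^3 + 4.4813*y^2 - 0.4298*y - 1.7248
(4) = n^4 - 13*n^3 + 61*n^2 - 123*n + 90
(5) = q^4 - 7*q^3 - 28*q^2 + 244*q - 336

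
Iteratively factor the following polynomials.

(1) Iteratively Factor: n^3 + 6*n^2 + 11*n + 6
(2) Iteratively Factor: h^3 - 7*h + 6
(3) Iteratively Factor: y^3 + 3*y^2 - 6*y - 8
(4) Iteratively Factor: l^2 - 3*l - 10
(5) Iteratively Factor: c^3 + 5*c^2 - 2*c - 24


(1) = (n + 1)*(n^2 + 5*n + 6) = (n + 1)*(n + 3)*(n + 2)
(2) = (h + 3)*(h^2 - 3*h + 2) = (h - 2)*(h + 3)*(h - 1)
(3) = (y - 2)*(y^2 + 5*y + 4) = (y - 2)*(y + 4)*(y + 1)
(4) = (l - 5)*(l + 2)
(5) = (c - 2)*(c^2 + 7*c + 12) = (c - 2)*(c + 4)*(c + 3)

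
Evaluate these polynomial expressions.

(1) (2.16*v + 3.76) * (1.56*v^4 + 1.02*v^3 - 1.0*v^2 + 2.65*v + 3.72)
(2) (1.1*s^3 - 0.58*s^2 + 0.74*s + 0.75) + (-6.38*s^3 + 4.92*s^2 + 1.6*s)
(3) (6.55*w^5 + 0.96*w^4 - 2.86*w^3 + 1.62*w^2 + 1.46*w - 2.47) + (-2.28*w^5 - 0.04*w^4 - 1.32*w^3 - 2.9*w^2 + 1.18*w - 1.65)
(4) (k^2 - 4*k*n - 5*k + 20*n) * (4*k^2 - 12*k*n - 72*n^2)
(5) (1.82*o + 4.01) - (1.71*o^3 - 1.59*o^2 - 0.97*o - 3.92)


(1) = 3.3696*v^5 + 8.0688*v^4 + 1.6752*v^3 + 1.964*v^2 + 17.9992*v + 13.9872
(2) = -5.28*s^3 + 4.34*s^2 + 2.34*s + 0.75
(3) = 4.27*w^5 + 0.92*w^4 - 4.18*w^3 - 1.28*w^2 + 2.64*w - 4.12
(4) = 4*k^4 - 28*k^3*n - 20*k^3 - 24*k^2*n^2 + 140*k^2*n + 288*k*n^3 + 120*k*n^2 - 1440*n^3
(5) = -1.71*o^3 + 1.59*o^2 + 2.79*o + 7.93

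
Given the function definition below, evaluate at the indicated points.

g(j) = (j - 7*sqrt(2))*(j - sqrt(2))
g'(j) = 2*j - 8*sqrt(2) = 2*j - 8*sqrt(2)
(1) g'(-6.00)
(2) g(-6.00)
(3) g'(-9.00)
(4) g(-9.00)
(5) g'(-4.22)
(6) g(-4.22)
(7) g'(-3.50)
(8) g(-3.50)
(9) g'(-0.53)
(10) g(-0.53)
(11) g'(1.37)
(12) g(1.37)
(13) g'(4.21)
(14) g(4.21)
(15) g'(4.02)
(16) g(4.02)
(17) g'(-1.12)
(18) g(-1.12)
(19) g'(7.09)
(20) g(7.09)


(1) = -23.31
(2) = 117.88
(3) = -29.31
(4) = 196.82
(5) = -19.75
(6) = 79.55
(7) = -18.31
(8) = 65.85
(9) = -12.37
(10) = 20.28
(11) = -8.57
(12) = 0.38
(13) = -2.89
(14) = -15.91
(15) = -3.27
(16) = -15.32
(17) = -13.55
(18) = 27.93
(19) = 2.87
(20) = -15.95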